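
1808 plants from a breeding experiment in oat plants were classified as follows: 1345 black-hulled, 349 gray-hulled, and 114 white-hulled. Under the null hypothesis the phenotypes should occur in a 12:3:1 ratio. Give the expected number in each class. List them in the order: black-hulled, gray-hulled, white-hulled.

Expected counts for N = 1808 under a 12:3:1 ratio (total parts = 16):
  black-hulled: 1808 × 12/16 = 1356
  gray-hulled: 1808 × 3/16 = 339
  white-hulled: 1808 × 1/16 = 113

1356, 339, 113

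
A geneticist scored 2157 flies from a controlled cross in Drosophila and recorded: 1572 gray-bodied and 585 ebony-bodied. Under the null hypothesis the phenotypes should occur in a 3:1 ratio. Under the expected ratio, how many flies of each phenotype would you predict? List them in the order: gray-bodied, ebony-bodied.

1617.75, 539.25

Total ratio parts = 4. Expected numbers out of 2157:
  gray-bodied: 2157 × 3/4 = 1617.75
  ebony-bodied: 2157 × 1/4 = 539.25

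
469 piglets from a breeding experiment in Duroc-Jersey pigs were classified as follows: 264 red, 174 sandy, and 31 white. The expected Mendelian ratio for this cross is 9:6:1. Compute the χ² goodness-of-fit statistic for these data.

0.117

Expected counts for N = 469 under a 9:6:1 ratio (total parts = 16):
  red: 469 × 9/16 = 263.8125
  sandy: 469 × 6/16 = 175.875
  white: 469 × 1/16 = 29.3125
χ² = Σ (O − E)² / E
  red: (264 − 263.8125)² / 263.8125 = 0.0001
  sandy: (174 − 175.875)² / 175.875 = 0.0200
  white: (31 − 29.3125)² / 29.3125 = 0.0971
χ² = 0.0001 + 0.0200 + 0.0971 = 0.1172 ≈ 0.117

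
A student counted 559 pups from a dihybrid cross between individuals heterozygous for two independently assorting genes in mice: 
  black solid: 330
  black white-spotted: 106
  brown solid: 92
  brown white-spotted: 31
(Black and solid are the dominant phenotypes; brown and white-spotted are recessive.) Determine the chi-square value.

2.794

A dihybrid F₂ with independent assortment and complete dominance at both loci gives a 9:3:3:1 phenotypic ratio.
The 9:3:3:1 ratio has 16 parts, so with N = 559 the expected counts are:
  black solid: 559 × 9/16 = 314.4375
  black white-spotted: 559 × 3/16 = 104.8125
  brown solid: 559 × 3/16 = 104.8125
  brown white-spotted: 559 × 1/16 = 34.9375
χ² = Σ (O − E)² / E
  black solid: (330 − 314.4375)² / 314.4375 = 0.7702
  black white-spotted: (106 − 104.8125)² / 104.8125 = 0.0135
  brown solid: (92 − 104.8125)² / 104.8125 = 1.5662
  brown white-spotted: (31 − 34.9375)² / 34.9375 = 0.4438
χ² = 0.7702 + 0.0135 + 1.5662 + 0.4438 = 2.7937 ≈ 2.794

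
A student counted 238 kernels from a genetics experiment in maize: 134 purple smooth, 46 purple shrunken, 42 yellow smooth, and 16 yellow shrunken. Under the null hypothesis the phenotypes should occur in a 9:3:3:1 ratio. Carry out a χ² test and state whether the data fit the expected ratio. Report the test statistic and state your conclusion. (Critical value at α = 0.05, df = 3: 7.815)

0.282; consistent

The 9:3:3:1 ratio has 16 parts, so with N = 238 the expected counts are:
  purple smooth: 238 × 9/16 = 133.875
  purple shrunken: 238 × 3/16 = 44.625
  yellow smooth: 238 × 3/16 = 44.625
  yellow shrunken: 238 × 1/16 = 14.875
χ² = Σ (O − E)² / E
  purple smooth: (134 − 133.875)² / 133.875 = 0.0001
  purple shrunken: (46 − 44.625)² / 44.625 = 0.0424
  yellow smooth: (42 − 44.625)² / 44.625 = 0.1544
  yellow shrunken: (16 − 14.875)² / 14.875 = 0.0851
χ² = 0.0001 + 0.0424 + 0.1544 + 0.0851 = 0.282
Degrees of freedom = 4 − 1 = 3; critical value at α = 0.05 is 7.815.
Since 0.282 < 7.815, we fail to reject the null hypothesis — the data are consistent with the 9:3:3:1 ratio.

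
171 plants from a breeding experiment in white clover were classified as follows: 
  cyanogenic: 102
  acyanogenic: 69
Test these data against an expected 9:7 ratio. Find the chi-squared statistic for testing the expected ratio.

0.803

Under the 9:7 hypothesis (Σ ratio = 16, N = 171):
  cyanogenic: 171 × 9/16 = 96.1875
  acyanogenic: 171 × 7/16 = 74.8125
χ² = Σ (O − E)² / E
  cyanogenic: (102 − 96.1875)² / 96.1875 = 0.3512
  acyanogenic: (69 − 74.8125)² / 74.8125 = 0.4516
χ² = 0.3512 + 0.4516 = 0.8028 ≈ 0.803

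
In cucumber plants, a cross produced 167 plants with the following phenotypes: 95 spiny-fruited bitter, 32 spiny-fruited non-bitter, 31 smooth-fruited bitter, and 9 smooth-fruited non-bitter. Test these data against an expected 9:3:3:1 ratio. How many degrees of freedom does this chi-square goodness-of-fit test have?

3

A goodness-of-fit test with 4 phenotype classes has df = 4 − 1 = 3.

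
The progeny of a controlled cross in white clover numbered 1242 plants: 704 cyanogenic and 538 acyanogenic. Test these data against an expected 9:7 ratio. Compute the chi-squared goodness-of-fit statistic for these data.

0.095

Expected counts for N = 1242 under a 9:7 ratio (total parts = 16):
  cyanogenic: 1242 × 9/16 = 698.625
  acyanogenic: 1242 × 7/16 = 543.375
χ² = Σ (O − E)² / E
  cyanogenic: (704 − 698.625)² / 698.625 = 0.0414
  acyanogenic: (538 − 543.375)² / 543.375 = 0.0532
χ² = 0.0414 + 0.0532 = 0.0946 ≈ 0.095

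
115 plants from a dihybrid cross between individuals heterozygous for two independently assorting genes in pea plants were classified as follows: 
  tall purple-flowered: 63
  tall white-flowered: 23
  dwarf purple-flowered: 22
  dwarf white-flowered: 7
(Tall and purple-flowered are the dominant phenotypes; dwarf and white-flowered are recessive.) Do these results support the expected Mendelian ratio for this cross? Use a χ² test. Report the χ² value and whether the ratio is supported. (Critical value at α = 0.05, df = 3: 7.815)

0.154; consistent

A dihybrid F₂ with independent assortment and complete dominance at both loci gives a 9:3:3:1 phenotypic ratio.
Expected counts for N = 115 under a 9:3:3:1 ratio (total parts = 16):
  tall purple-flowered: 115 × 9/16 = 64.6875
  tall white-flowered: 115 × 3/16 = 21.5625
  dwarf purple-flowered: 115 × 3/16 = 21.5625
  dwarf white-flowered: 115 × 1/16 = 7.1875
χ² = Σ (O − E)² / E
  tall purple-flowered: (63 − 64.6875)² / 64.6875 = 0.0440
  tall white-flowered: (23 − 21.5625)² / 21.5625 = 0.0958
  dwarf purple-flowered: (22 − 21.5625)² / 21.5625 = 0.0089
  dwarf white-flowered: (7 − 7.1875)² / 7.1875 = 0.0049
χ² = 0.0440 + 0.0958 + 0.0089 + 0.0049 = 0.1536 ≈ 0.154
Degrees of freedom = 4 − 1 = 3; critical value at α = 0.05 is 7.815.
Since 0.154 < 7.815, we fail to reject the null hypothesis — the data are consistent with the 9:3:3:1 ratio.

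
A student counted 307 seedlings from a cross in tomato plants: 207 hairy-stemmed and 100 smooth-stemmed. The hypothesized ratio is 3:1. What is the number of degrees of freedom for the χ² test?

1

A goodness-of-fit test with 2 phenotype classes has df = 2 − 1 = 1.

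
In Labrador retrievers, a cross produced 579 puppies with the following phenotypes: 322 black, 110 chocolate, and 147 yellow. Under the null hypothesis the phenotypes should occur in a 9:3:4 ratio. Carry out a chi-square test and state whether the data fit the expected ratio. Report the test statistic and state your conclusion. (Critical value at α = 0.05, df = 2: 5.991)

0.096; consistent

Total ratio parts = 16. Expected numbers out of 579:
  black: 579 × 9/16 = 325.6875
  chocolate: 579 × 3/16 = 108.5625
  yellow: 579 × 4/16 = 144.75
χ² = Σ (O − E)² / E
  black: (322 − 325.6875)² / 325.6875 = 0.0418
  chocolate: (110 − 108.5625)² / 108.5625 = 0.0190
  yellow: (147 − 144.75)² / 144.75 = 0.0350
χ² = 0.0418 + 0.0190 + 0.0350 = 0.0958 ≈ 0.096
Degrees of freedom = 3 − 1 = 2; critical value at α = 0.05 is 5.991.
Since 0.096 < 5.991, we fail to reject the null hypothesis — the data are consistent with the 9:3:4 ratio.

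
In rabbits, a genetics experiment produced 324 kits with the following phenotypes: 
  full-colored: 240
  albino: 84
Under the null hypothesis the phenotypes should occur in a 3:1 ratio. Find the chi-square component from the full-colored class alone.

The 3:1 ratio has 4 parts, so with N = 324 the expected counts are:
  full-colored: 324 × 3/4 = 243
  albino: 324 × 1/4 = 81
Contribution of full-colored: (240 − 243)² / 243 = 0.0370

0.037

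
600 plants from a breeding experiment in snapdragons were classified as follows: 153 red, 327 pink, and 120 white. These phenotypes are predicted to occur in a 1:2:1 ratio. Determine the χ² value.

8.490

The 1:2:1 ratio has 4 parts, so with N = 600 the expected counts are:
  red: 600 × 1/4 = 150
  pink: 600 × 2/4 = 300
  white: 600 × 1/4 = 150
χ² = Σ (O − E)² / E
  red: (153 − 150)² / 150 = 0.0600
  pink: (327 − 300)² / 300 = 2.4300
  white: (120 − 150)² / 150 = 6.0000
χ² = 0.0600 + 2.4300 + 6.0000 = 8.490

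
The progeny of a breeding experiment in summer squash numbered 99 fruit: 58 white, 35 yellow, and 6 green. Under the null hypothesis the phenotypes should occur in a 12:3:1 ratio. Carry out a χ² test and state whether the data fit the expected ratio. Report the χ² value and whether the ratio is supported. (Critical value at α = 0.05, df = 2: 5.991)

Total ratio parts = 16. Expected numbers out of 99:
  white: 99 × 12/16 = 74.25
  yellow: 99 × 3/16 = 18.5625
  green: 99 × 1/16 = 6.1875
χ² = Σ (O − E)² / E
  white: (58 − 74.25)² / 74.25 = 3.5564
  yellow: (35 − 18.5625)² / 18.5625 = 14.5558
  green: (6 − 6.1875)² / 6.1875 = 0.0057
χ² = 3.5564 + 14.5558 + 0.0057 = 18.1179 ≈ 18.118
Degrees of freedom = 3 − 1 = 2; critical value at α = 0.05 is 5.991.
Since 18.118 > 5.991, we reject the null hypothesis — the data do not fit the 12:3:1 ratio.

18.118; not consistent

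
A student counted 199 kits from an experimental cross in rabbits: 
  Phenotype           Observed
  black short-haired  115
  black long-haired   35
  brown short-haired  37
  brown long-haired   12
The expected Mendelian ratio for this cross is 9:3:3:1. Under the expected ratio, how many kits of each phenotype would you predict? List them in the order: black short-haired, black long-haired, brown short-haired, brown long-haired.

111.9375, 37.3125, 37.3125, 12.4375

Total ratio parts = 16. Expected numbers out of 199:
  black short-haired: 199 × 9/16 = 111.9375
  black long-haired: 199 × 3/16 = 37.3125
  brown short-haired: 199 × 3/16 = 37.3125
  brown long-haired: 199 × 1/16 = 12.4375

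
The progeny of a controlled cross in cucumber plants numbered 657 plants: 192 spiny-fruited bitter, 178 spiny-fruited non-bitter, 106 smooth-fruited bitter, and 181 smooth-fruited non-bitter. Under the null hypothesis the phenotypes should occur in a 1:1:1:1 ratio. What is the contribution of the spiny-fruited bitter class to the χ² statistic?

4.688

Total ratio parts = 4. Expected numbers out of 657:
  spiny-fruited bitter: 657 × 1/4 = 164.25
  spiny-fruited non-bitter: 657 × 1/4 = 164.25
  smooth-fruited bitter: 657 × 1/4 = 164.25
  smooth-fruited non-bitter: 657 × 1/4 = 164.25
Contribution of spiny-fruited bitter: (192 − 164.25)² / 164.25 = 4.6884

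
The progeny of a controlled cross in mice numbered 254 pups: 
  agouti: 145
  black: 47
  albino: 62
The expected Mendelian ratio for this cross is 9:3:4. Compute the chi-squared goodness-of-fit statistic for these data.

0.075

Under the 9:3:4 hypothesis (Σ ratio = 16, N = 254):
  agouti: 254 × 9/16 = 142.875
  black: 254 × 3/16 = 47.625
  albino: 254 × 4/16 = 63.5
χ² = Σ (O − E)² / E
  agouti: (145 − 142.875)² / 142.875 = 0.0316
  black: (47 − 47.625)² / 47.625 = 0.0082
  albino: (62 − 63.5)² / 63.5 = 0.0354
χ² = 0.0316 + 0.0082 + 0.0354 = 0.0752 ≈ 0.075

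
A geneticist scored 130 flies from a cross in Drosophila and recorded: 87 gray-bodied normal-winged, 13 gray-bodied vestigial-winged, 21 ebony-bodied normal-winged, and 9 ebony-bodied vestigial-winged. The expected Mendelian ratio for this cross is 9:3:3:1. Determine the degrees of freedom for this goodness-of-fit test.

3

A goodness-of-fit test with 4 phenotype classes has df = 4 − 1 = 3.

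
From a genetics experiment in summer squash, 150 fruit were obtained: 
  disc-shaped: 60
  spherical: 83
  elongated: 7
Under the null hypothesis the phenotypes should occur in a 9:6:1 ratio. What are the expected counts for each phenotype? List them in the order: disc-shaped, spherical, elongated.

84.375, 56.25, 9.375

The 9:6:1 ratio has 16 parts, so with N = 150 the expected counts are:
  disc-shaped: 150 × 9/16 = 84.375
  spherical: 150 × 6/16 = 56.25
  elongated: 150 × 1/16 = 9.375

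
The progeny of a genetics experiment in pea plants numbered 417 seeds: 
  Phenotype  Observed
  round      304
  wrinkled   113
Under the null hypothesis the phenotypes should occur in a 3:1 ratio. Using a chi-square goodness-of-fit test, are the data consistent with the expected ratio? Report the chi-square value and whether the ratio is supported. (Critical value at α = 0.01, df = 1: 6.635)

0.979; consistent

Expected counts for N = 417 under a 3:1 ratio (total parts = 4):
  round: 417 × 3/4 = 312.75
  wrinkled: 417 × 1/4 = 104.25
χ² = Σ (O − E)² / E
  round: (304 − 312.75)² / 312.75 = 0.2448
  wrinkled: (113 − 104.25)² / 104.25 = 0.7344
χ² = 0.2448 + 0.7344 = 0.9792 ≈ 0.979
Degrees of freedom = 2 − 1 = 1; critical value at α = 0.01 is 6.635.
Since 0.979 < 6.635, we fail to reject the null hypothesis — the data are consistent with the 3:1 ratio.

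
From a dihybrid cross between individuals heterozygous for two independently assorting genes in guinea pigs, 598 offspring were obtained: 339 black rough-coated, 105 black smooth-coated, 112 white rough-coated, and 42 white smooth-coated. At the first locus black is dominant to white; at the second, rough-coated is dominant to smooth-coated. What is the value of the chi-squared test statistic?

A dihybrid F₂ with independent assortment and complete dominance at both loci gives a 9:3:3:1 phenotypic ratio.
Expected counts for N = 598 under a 9:3:3:1 ratio (total parts = 16):
  black rough-coated: 598 × 9/16 = 336.375
  black smooth-coated: 598 × 3/16 = 112.125
  white rough-coated: 598 × 3/16 = 112.125
  white smooth-coated: 598 × 1/16 = 37.375
χ² = Σ (O − E)² / E
  black rough-coated: (339 − 336.375)² / 336.375 = 0.0205
  black smooth-coated: (105 − 112.125)² / 112.125 = 0.4528
  white rough-coated: (112 − 112.125)² / 112.125 = 0.0001
  white smooth-coated: (42 − 37.375)² / 37.375 = 0.5723
χ² = 0.0205 + 0.4528 + 0.0001 + 0.5723 = 1.0457 ≈ 1.046

1.046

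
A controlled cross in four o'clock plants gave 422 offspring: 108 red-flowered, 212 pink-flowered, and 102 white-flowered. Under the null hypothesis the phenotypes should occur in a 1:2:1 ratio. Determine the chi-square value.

Under the 1:2:1 hypothesis (Σ ratio = 4, N = 422):
  red-flowered: 422 × 1/4 = 105.5
  pink-flowered: 422 × 2/4 = 211
  white-flowered: 422 × 1/4 = 105.5
χ² = Σ (O − E)² / E
  red-flowered: (108 − 105.5)² / 105.5 = 0.0592
  pink-flowered: (212 − 211)² / 211 = 0.0047
  white-flowered: (102 − 105.5)² / 105.5 = 0.1161
χ² = 0.0592 + 0.0047 + 0.1161 = 0.180

0.180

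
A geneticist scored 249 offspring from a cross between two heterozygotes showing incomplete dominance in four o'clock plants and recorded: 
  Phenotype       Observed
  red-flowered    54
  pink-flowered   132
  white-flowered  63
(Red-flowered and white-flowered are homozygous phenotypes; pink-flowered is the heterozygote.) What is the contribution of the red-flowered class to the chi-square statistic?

1.093

With incomplete dominance, a heterozygote × heterozygote cross gives a 1:2:1 phenotypic ratio.
Under the 1:2:1 hypothesis (Σ ratio = 4, N = 249):
  red-flowered: 249 × 1/4 = 62.25
  pink-flowered: 249 × 2/4 = 124.5
  white-flowered: 249 × 1/4 = 62.25
Contribution of red-flowered: (54 − 62.25)² / 62.25 = 1.0934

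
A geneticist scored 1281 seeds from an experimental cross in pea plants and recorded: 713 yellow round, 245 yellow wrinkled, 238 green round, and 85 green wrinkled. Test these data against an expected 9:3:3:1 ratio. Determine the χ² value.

Expected counts for N = 1281 under a 9:3:3:1 ratio (total parts = 16):
  yellow round: 1281 × 9/16 = 720.5625
  yellow wrinkled: 1281 × 3/16 = 240.1875
  green round: 1281 × 3/16 = 240.1875
  green wrinkled: 1281 × 1/16 = 80.0625
χ² = Σ (O − E)² / E
  yellow round: (713 − 720.5625)² / 720.5625 = 0.0794
  yellow wrinkled: (245 − 240.1875)² / 240.1875 = 0.0964
  green round: (238 − 240.1875)² / 240.1875 = 0.0199
  green wrinkled: (85 − 80.0625)² / 80.0625 = 0.3045
χ² = 0.0794 + 0.0964 + 0.0199 + 0.3045 = 0.5002 ≈ 0.500

0.500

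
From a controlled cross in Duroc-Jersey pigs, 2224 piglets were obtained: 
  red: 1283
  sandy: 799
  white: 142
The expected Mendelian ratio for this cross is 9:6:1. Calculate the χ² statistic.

2.352

The 9:6:1 ratio has 16 parts, so with N = 2224 the expected counts are:
  red: 2224 × 9/16 = 1251
  sandy: 2224 × 6/16 = 834
  white: 2224 × 1/16 = 139
χ² = Σ (O − E)² / E
  red: (1283 − 1251)² / 1251 = 0.8185
  sandy: (799 − 834)² / 834 = 1.4688
  white: (142 − 139)² / 139 = 0.0647
χ² = 0.8185 + 1.4688 + 0.0647 = 2.352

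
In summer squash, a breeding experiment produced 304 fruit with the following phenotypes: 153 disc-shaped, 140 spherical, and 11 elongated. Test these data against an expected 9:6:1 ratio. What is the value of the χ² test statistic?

Total ratio parts = 16. Expected numbers out of 304:
  disc-shaped: 304 × 9/16 = 171
  spherical: 304 × 6/16 = 114
  elongated: 304 × 1/16 = 19
χ² = Σ (O − E)² / E
  disc-shaped: (153 − 171)² / 171 = 1.8947
  spherical: (140 − 114)² / 114 = 5.9298
  elongated: (11 − 19)² / 19 = 3.3684
χ² = 1.8947 + 5.9298 + 3.3684 = 11.1929 ≈ 11.193

11.193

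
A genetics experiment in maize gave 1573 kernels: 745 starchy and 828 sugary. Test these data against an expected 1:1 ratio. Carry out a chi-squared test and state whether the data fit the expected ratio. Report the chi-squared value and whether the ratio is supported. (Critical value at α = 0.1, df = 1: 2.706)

4.380; not consistent

Expected counts for N = 1573 under a 1:1 ratio (total parts = 2):
  starchy: 1573 × 1/2 = 786.5
  sugary: 1573 × 1/2 = 786.5
χ² = Σ (O − E)² / E
  starchy: (745 − 786.5)² / 786.5 = 2.1898
  sugary: (828 − 786.5)² / 786.5 = 2.1898
χ² = 2.1898 + 2.1898 = 4.3796 ≈ 4.380
Degrees of freedom = 2 − 1 = 1; critical value at α = 0.1 is 2.706.
Since 4.380 > 2.706, we reject the null hypothesis — the data do not fit the 1:1 ratio.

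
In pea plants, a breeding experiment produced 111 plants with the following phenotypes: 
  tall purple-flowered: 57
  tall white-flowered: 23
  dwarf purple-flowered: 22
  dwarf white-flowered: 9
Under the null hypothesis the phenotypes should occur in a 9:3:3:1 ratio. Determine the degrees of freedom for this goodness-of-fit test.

A goodness-of-fit test with 4 phenotype classes has df = 4 − 1 = 3.

3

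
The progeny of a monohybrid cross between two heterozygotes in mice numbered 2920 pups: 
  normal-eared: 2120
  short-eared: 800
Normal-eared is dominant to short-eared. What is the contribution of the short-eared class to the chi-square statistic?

6.712

For a monohybrid cross between heterozygotes with complete dominance, the expected phenotypic ratio is 3:1.
Under the 3:1 hypothesis (Σ ratio = 4, N = 2920):
  normal-eared: 2920 × 3/4 = 2190
  short-eared: 2920 × 1/4 = 730
Contribution of short-eared: (800 − 730)² / 730 = 6.7123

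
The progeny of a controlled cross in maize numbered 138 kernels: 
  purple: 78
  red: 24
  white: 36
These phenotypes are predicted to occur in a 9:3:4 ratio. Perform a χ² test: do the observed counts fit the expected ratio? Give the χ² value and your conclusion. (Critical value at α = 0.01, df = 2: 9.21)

Total ratio parts = 16. Expected numbers out of 138:
  purple: 138 × 9/16 = 77.625
  red: 138 × 3/16 = 25.875
  white: 138 × 4/16 = 34.5
χ² = Σ (O − E)² / E
  purple: (78 − 77.625)² / 77.625 = 0.0018
  red: (24 − 25.875)² / 25.875 = 0.1359
  white: (36 − 34.5)² / 34.5 = 0.0652
χ² = 0.0018 + 0.1359 + 0.0652 = 0.2029 ≈ 0.203
Degrees of freedom = 3 − 1 = 2; critical value at α = 0.01 is 9.21.
Since 0.203 < 9.21, we fail to reject the null hypothesis — the data are consistent with the 9:3:4 ratio.

0.203; consistent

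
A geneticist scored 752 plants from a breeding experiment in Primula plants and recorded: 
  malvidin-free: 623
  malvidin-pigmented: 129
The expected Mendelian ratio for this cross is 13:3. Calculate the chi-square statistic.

Total ratio parts = 16. Expected numbers out of 752:
  malvidin-free: 752 × 13/16 = 611
  malvidin-pigmented: 752 × 3/16 = 141
χ² = Σ (O − E)² / E
  malvidin-free: (623 − 611)² / 611 = 0.2357
  malvidin-pigmented: (129 − 141)² / 141 = 1.0213
χ² = 0.2357 + 1.0213 = 1.257

1.257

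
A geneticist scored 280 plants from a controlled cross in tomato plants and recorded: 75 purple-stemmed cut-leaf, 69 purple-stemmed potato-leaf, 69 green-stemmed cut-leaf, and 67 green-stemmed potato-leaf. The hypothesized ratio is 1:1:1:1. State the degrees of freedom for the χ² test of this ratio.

A goodness-of-fit test with 4 phenotype classes has df = 4 − 1 = 3.

3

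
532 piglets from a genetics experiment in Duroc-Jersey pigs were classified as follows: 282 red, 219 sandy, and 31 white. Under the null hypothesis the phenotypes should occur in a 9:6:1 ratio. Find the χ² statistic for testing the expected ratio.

3.053

The 9:6:1 ratio has 16 parts, so with N = 532 the expected counts are:
  red: 532 × 9/16 = 299.25
  sandy: 532 × 6/16 = 199.5
  white: 532 × 1/16 = 33.25
χ² = Σ (O − E)² / E
  red: (282 − 299.25)² / 299.25 = 0.9944
  sandy: (219 − 199.5)² / 199.5 = 1.9060
  white: (31 − 33.25)² / 33.25 = 0.1523
χ² = 0.9944 + 1.9060 + 0.1523 = 3.0527 ≈ 3.053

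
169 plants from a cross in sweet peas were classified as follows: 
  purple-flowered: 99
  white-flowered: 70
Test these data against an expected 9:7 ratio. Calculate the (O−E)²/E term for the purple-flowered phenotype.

The 9:7 ratio has 16 parts, so with N = 169 the expected counts are:
  purple-flowered: 169 × 9/16 = 95.0625
  white-flowered: 169 × 7/16 = 73.9375
Contribution of purple-flowered: (99 − 95.0625)² / 95.0625 = 0.1631

0.163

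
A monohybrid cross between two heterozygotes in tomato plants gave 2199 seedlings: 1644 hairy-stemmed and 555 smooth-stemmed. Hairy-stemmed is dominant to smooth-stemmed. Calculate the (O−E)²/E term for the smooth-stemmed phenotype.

0.050

For a monohybrid cross between heterozygotes with complete dominance, the expected phenotypic ratio is 3:1.
Expected counts for N = 2199 under a 3:1 ratio (total parts = 4):
  hairy-stemmed: 2199 × 3/4 = 1649.25
  smooth-stemmed: 2199 × 1/4 = 549.75
Contribution of smooth-stemmed: (555 − 549.75)² / 549.75 = 0.0501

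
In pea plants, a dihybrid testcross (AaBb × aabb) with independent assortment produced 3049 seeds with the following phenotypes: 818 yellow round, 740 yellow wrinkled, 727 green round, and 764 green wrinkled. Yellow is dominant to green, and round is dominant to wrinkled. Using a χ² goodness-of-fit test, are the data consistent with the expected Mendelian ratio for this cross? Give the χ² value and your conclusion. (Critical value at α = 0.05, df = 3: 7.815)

A dihybrid testcross with independent assortment gives a 1:1:1:1 ratio.
Under the 1:1:1:1 hypothesis (Σ ratio = 4, N = 3049):
  yellow round: 3049 × 1/4 = 762.25
  yellow wrinkled: 3049 × 1/4 = 762.25
  green round: 3049 × 1/4 = 762.25
  green wrinkled: 3049 × 1/4 = 762.25
χ² = Σ (O − E)² / E
  yellow round: (818 − 762.25)² / 762.25 = 4.0775
  yellow wrinkled: (740 − 762.25)² / 762.25 = 0.6495
  green round: (727 − 762.25)² / 762.25 = 1.6301
  green wrinkled: (764 − 762.25)² / 762.25 = 0.0040
χ² = 4.0775 + 0.6495 + 1.6301 + 0.0040 = 6.3611 ≈ 6.361
Degrees of freedom = 4 − 1 = 3; critical value at α = 0.05 is 7.815.
Since 6.361 < 7.815, we fail to reject the null hypothesis — the data are consistent with the 1:1:1:1 ratio.

6.361; consistent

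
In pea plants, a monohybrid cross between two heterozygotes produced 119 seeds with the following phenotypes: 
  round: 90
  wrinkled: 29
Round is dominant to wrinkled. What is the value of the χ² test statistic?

For a monohybrid cross between heterozygotes with complete dominance, the expected phenotypic ratio is 3:1.
Expected counts for N = 119 under a 3:1 ratio (total parts = 4):
  round: 119 × 3/4 = 89.25
  wrinkled: 119 × 1/4 = 29.75
χ² = Σ (O − E)² / E
  round: (90 − 89.25)² / 89.25 = 0.0063
  wrinkled: (29 − 29.75)² / 29.75 = 0.0189
χ² = 0.0063 + 0.0189 = 0.0252 ≈ 0.025

0.025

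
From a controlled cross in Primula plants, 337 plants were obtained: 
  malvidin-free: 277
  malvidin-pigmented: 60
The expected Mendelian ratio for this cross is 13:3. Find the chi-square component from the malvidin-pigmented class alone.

0.161

Total ratio parts = 16. Expected numbers out of 337:
  malvidin-free: 337 × 13/16 = 273.8125
  malvidin-pigmented: 337 × 3/16 = 63.1875
Contribution of malvidin-pigmented: (60 − 63.1875)² / 63.1875 = 0.1608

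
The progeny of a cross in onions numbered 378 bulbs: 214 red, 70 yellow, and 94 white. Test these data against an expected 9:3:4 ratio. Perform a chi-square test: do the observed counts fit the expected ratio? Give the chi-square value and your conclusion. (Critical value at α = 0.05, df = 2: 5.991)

The 9:3:4 ratio has 16 parts, so with N = 378 the expected counts are:
  red: 378 × 9/16 = 212.625
  yellow: 378 × 3/16 = 70.875
  white: 378 × 4/16 = 94.5
χ² = Σ (O − E)² / E
  red: (214 − 212.625)² / 212.625 = 0.0089
  yellow: (70 − 70.875)² / 70.875 = 0.0108
  white: (94 − 94.5)² / 94.5 = 0.0026
χ² = 0.0089 + 0.0108 + 0.0026 = 0.0223 ≈ 0.022
Degrees of freedom = 3 − 1 = 2; critical value at α = 0.05 is 5.991.
Since 0.022 < 5.991, we fail to reject the null hypothesis — the data are consistent with the 9:3:4 ratio.

0.022; consistent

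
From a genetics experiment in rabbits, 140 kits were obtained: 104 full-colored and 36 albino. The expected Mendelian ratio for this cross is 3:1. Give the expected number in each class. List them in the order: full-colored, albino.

The 3:1 ratio has 4 parts, so with N = 140 the expected counts are:
  full-colored: 140 × 3/4 = 105
  albino: 140 × 1/4 = 35

105, 35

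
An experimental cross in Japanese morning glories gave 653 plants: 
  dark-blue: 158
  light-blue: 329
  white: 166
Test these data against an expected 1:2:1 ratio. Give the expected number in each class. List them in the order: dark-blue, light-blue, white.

Total ratio parts = 4. Expected numbers out of 653:
  dark-blue: 653 × 1/4 = 163.25
  light-blue: 653 × 2/4 = 326.5
  white: 653 × 1/4 = 163.25

163.25, 326.5, 163.25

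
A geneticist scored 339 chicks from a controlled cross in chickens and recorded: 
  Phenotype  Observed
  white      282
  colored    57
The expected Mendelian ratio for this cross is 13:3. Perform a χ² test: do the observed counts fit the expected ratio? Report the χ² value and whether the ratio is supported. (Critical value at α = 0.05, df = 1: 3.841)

0.834; consistent

Expected counts for N = 339 under a 13:3 ratio (total parts = 16):
  white: 339 × 13/16 = 275.4375
  colored: 339 × 3/16 = 63.5625
χ² = Σ (O − E)² / E
  white: (282 − 275.4375)² / 275.4375 = 0.1564
  colored: (57 − 63.5625)² / 63.5625 = 0.6775
χ² = 0.1564 + 0.6775 = 0.8339 ≈ 0.834
Degrees of freedom = 2 − 1 = 1; critical value at α = 0.05 is 3.841.
Since 0.834 < 3.841, we fail to reject the null hypothesis — the data are consistent with the 13:3 ratio.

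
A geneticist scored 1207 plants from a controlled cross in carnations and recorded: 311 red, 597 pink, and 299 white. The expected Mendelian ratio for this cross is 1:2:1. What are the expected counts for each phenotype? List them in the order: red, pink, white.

Under the 1:2:1 hypothesis (Σ ratio = 4, N = 1207):
  red: 1207 × 1/4 = 301.75
  pink: 1207 × 2/4 = 603.5
  white: 1207 × 1/4 = 301.75

301.75, 603.5, 301.75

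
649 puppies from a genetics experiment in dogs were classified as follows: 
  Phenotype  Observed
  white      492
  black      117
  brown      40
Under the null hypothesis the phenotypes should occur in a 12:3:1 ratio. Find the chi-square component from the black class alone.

0.181

The 12:3:1 ratio has 16 parts, so with N = 649 the expected counts are:
  white: 649 × 12/16 = 486.75
  black: 649 × 3/16 = 121.6875
  brown: 649 × 1/16 = 40.5625
Contribution of black: (117 − 121.6875)² / 121.6875 = 0.1806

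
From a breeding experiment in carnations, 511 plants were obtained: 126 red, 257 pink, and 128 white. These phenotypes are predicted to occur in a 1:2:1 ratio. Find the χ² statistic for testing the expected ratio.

0.033

Expected counts for N = 511 under a 1:2:1 ratio (total parts = 4):
  red: 511 × 1/4 = 127.75
  pink: 511 × 2/4 = 255.5
  white: 511 × 1/4 = 127.75
χ² = Σ (O − E)² / E
  red: (126 − 127.75)² / 127.75 = 0.0240
  pink: (257 − 255.5)² / 255.5 = 0.0088
  white: (128 − 127.75)² / 127.75 = 0.0005
χ² = 0.0240 + 0.0088 + 0.0005 = 0.0333 ≈ 0.033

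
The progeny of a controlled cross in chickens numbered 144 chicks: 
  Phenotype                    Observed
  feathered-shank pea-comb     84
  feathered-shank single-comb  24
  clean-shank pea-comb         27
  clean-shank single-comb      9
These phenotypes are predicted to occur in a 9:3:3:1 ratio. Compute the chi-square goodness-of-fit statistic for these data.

Under the 9:3:3:1 hypothesis (Σ ratio = 16, N = 144):
  feathered-shank pea-comb: 144 × 9/16 = 81
  feathered-shank single-comb: 144 × 3/16 = 27
  clean-shank pea-comb: 144 × 3/16 = 27
  clean-shank single-comb: 144 × 1/16 = 9
χ² = Σ (O − E)² / E
  feathered-shank pea-comb: (84 − 81)² / 81 = 0.1111
  feathered-shank single-comb: (24 − 27)² / 27 = 0.3333
  clean-shank pea-comb: (27 − 27)² / 27 = 0.0000
  clean-shank single-comb: (9 − 9)² / 9 = 0.0000
χ² = 0.1111 + 0.3333 + 0.0000 + 0.0000 = 0.4444 ≈ 0.444

0.444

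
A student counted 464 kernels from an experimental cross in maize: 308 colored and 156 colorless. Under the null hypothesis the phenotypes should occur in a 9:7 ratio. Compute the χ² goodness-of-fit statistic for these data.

The 9:7 ratio has 16 parts, so with N = 464 the expected counts are:
  colored: 464 × 9/16 = 261
  colorless: 464 × 7/16 = 203
χ² = Σ (O − E)² / E
  colored: (308 − 261)² / 261 = 8.4636
  colorless: (156 − 203)² / 203 = 10.8818
χ² = 8.4636 + 10.8818 = 19.3454 ≈ 19.345

19.345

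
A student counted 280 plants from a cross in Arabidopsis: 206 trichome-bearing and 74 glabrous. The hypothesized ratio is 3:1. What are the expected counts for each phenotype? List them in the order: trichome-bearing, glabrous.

Expected counts for N = 280 under a 3:1 ratio (total parts = 4):
  trichome-bearing: 280 × 3/4 = 210
  glabrous: 280 × 1/4 = 70

210, 70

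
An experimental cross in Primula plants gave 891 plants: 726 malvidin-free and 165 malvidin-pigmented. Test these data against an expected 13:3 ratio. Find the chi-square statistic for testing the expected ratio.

Under the 13:3 hypothesis (Σ ratio = 16, N = 891):
  malvidin-free: 891 × 13/16 = 723.9375
  malvidin-pigmented: 891 × 3/16 = 167.0625
χ² = Σ (O − E)² / E
  malvidin-free: (726 − 723.9375)² / 723.9375 = 0.0059
  malvidin-pigmented: (165 − 167.0625)² / 167.0625 = 0.0255
χ² = 0.0059 + 0.0255 = 0.0314 ≈ 0.031

0.031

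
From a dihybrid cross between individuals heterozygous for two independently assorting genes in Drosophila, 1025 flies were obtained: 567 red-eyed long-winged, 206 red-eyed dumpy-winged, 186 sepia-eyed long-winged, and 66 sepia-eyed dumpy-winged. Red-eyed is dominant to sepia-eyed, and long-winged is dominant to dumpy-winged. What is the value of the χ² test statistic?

A dihybrid F₂ with independent assortment and complete dominance at both loci gives a 9:3:3:1 phenotypic ratio.
The 9:3:3:1 ratio has 16 parts, so with N = 1025 the expected counts are:
  red-eyed long-winged: 1025 × 9/16 = 576.5625
  red-eyed dumpy-winged: 1025 × 3/16 = 192.1875
  sepia-eyed long-winged: 1025 × 3/16 = 192.1875
  sepia-eyed dumpy-winged: 1025 × 1/16 = 64.0625
χ² = Σ (O − E)² / E
  red-eyed long-winged: (567 − 576.5625)² / 576.5625 = 0.1586
  red-eyed dumpy-winged: (206 − 192.1875)² / 192.1875 = 0.9927
  sepia-eyed long-winged: (186 − 192.1875)² / 192.1875 = 0.1992
  sepia-eyed dumpy-winged: (66 − 64.0625)² / 64.0625 = 0.0586
χ² = 0.1586 + 0.9927 + 0.1992 + 0.0586 = 1.4091 ≈ 1.409

1.409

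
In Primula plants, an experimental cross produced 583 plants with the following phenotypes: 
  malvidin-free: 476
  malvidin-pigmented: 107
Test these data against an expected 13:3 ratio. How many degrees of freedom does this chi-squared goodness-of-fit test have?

1

A goodness-of-fit test with 2 phenotype classes has df = 2 − 1 = 1.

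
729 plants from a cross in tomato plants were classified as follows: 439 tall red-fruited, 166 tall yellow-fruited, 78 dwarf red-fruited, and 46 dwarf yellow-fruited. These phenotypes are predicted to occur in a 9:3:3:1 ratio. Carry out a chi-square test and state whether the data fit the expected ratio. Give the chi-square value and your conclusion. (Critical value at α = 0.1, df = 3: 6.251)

33.530; not consistent

The 9:3:3:1 ratio has 16 parts, so with N = 729 the expected counts are:
  tall red-fruited: 729 × 9/16 = 410.0625
  tall yellow-fruited: 729 × 3/16 = 136.6875
  dwarf red-fruited: 729 × 3/16 = 136.6875
  dwarf yellow-fruited: 729 × 1/16 = 45.5625
χ² = Σ (O − E)² / E
  tall red-fruited: (439 − 410.0625)² / 410.0625 = 2.0421
  tall yellow-fruited: (166 − 136.6875)² / 136.6875 = 6.2860
  dwarf red-fruited: (78 − 136.6875)² / 136.6875 = 25.1978
  dwarf yellow-fruited: (46 − 45.5625)² / 45.5625 = 0.0042
χ² = 2.0421 + 6.2860 + 25.1978 + 0.0042 = 33.5301 ≈ 33.530
Degrees of freedom = 4 − 1 = 3; critical value at α = 0.1 is 6.251.
Since 33.530 > 6.251, we reject the null hypothesis — the data do not fit the 9:3:3:1 ratio.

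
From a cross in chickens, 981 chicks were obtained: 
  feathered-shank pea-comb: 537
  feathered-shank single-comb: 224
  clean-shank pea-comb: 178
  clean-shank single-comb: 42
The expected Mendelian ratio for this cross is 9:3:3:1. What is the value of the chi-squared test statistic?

15.398

Expected counts for N = 981 under a 9:3:3:1 ratio (total parts = 16):
  feathered-shank pea-comb: 981 × 9/16 = 551.8125
  feathered-shank single-comb: 981 × 3/16 = 183.9375
  clean-shank pea-comb: 981 × 3/16 = 183.9375
  clean-shank single-comb: 981 × 1/16 = 61.3125
χ² = Σ (O − E)² / E
  feathered-shank pea-comb: (537 − 551.8125)² / 551.8125 = 0.3976
  feathered-shank single-comb: (224 − 183.9375)² / 183.9375 = 8.7258
  clean-shank pea-comb: (178 − 183.9375)² / 183.9375 = 0.1917
  clean-shank single-comb: (42 − 61.3125)² / 61.3125 = 6.0831
χ² = 0.3976 + 8.7258 + 0.1917 + 6.0831 = 15.3982 ≈ 15.398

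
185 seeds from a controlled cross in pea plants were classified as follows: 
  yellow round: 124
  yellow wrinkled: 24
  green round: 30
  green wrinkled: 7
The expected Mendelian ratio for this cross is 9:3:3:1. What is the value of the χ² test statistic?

Expected counts for N = 185 under a 9:3:3:1 ratio (total parts = 16):
  yellow round: 185 × 9/16 = 104.0625
  yellow wrinkled: 185 × 3/16 = 34.6875
  green round: 185 × 3/16 = 34.6875
  green wrinkled: 185 × 1/16 = 11.5625
χ² = Σ (O − E)² / E
  yellow round: (124 − 104.0625)² / 104.0625 = 3.8199
  yellow wrinkled: (24 − 34.6875)² / 34.6875 = 3.2929
  green round: (30 − 34.6875)² / 34.6875 = 0.6334
  green wrinkled: (7 − 11.5625)² / 11.5625 = 1.8003
χ² = 3.8199 + 3.2929 + 0.6334 + 1.8003 = 9.5465 ≈ 9.547

9.547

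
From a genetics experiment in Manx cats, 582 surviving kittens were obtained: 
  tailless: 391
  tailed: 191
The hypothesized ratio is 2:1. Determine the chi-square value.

Expected counts for N = 582 under a 2:1 ratio (total parts = 3):
  tailless: 582 × 2/3 = 388
  tailed: 582 × 1/3 = 194
χ² = Σ (O − E)² / E
  tailless: (391 − 388)² / 388 = 0.0232
  tailed: (191 − 194)² / 194 = 0.0464
χ² = 0.0232 + 0.0464 = 0.0696 ≈ 0.070

0.070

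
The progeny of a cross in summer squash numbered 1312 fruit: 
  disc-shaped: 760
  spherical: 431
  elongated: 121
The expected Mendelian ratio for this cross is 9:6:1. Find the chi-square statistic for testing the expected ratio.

Expected counts for N = 1312 under a 9:6:1 ratio (total parts = 16):
  disc-shaped: 1312 × 9/16 = 738
  spherical: 1312 × 6/16 = 492
  elongated: 1312 × 1/16 = 82
χ² = Σ (O − E)² / E
  disc-shaped: (760 − 738)² / 738 = 0.6558
  spherical: (431 − 492)² / 492 = 7.5630
  elongated: (121 − 82)² / 82 = 18.5488
χ² = 0.6558 + 7.5630 + 18.5488 = 26.7676 ≈ 26.768

26.768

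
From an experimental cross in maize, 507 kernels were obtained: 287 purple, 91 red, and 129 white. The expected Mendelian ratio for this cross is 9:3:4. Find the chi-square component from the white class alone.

Expected counts for N = 507 under a 9:3:4 ratio (total parts = 16):
  purple: 507 × 9/16 = 285.1875
  red: 507 × 3/16 = 95.0625
  white: 507 × 4/16 = 126.75
Contribution of white: (129 − 126.75)² / 126.75 = 0.0399

0.040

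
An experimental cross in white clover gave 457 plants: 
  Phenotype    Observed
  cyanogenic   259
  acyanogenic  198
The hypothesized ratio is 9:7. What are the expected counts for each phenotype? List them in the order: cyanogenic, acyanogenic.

257.0625, 199.9375

The 9:7 ratio has 16 parts, so with N = 457 the expected counts are:
  cyanogenic: 457 × 9/16 = 257.0625
  acyanogenic: 457 × 7/16 = 199.9375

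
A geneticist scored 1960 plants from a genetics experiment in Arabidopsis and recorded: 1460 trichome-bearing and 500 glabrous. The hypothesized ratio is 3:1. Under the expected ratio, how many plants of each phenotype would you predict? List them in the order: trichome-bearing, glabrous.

The 3:1 ratio has 4 parts, so with N = 1960 the expected counts are:
  trichome-bearing: 1960 × 3/4 = 1470
  glabrous: 1960 × 1/4 = 490

1470, 490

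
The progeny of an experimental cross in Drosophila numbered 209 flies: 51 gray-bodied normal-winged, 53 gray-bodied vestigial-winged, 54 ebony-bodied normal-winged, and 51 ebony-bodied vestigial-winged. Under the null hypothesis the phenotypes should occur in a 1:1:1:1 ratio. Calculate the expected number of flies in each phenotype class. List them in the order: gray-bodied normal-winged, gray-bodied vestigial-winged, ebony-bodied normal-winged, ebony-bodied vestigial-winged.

52.25, 52.25, 52.25, 52.25

Total ratio parts = 4. Expected numbers out of 209:
  gray-bodied normal-winged: 209 × 1/4 = 52.25
  gray-bodied vestigial-winged: 209 × 1/4 = 52.25
  ebony-bodied normal-winged: 209 × 1/4 = 52.25
  ebony-bodied vestigial-winged: 209 × 1/4 = 52.25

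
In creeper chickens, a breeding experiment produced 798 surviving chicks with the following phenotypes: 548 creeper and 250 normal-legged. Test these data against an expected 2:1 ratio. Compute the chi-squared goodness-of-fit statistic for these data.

1.444

The 2:1 ratio has 3 parts, so with N = 798 the expected counts are:
  creeper: 798 × 2/3 = 532
  normal-legged: 798 × 1/3 = 266
χ² = Σ (O − E)² / E
  creeper: (548 − 532)² / 532 = 0.4812
  normal-legged: (250 − 266)² / 266 = 0.9624
χ² = 0.4812 + 0.9624 = 1.4436 ≈ 1.444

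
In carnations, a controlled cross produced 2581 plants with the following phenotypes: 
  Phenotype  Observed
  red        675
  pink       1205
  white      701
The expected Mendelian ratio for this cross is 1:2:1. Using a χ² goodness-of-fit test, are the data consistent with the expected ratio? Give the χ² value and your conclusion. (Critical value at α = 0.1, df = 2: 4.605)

11.853; not consistent

Expected counts for N = 2581 under a 1:2:1 ratio (total parts = 4):
  red: 2581 × 1/4 = 645.25
  pink: 2581 × 2/4 = 1290.5
  white: 2581 × 1/4 = 645.25
χ² = Σ (O − E)² / E
  red: (675 − 645.25)² / 645.25 = 1.3717
  pink: (1205 − 1290.5)² / 1290.5 = 5.6647
  white: (701 − 645.25)² / 645.25 = 4.8168
χ² = 1.3717 + 5.6647 + 4.8168 = 11.8532 ≈ 11.853
Degrees of freedom = 3 − 1 = 2; critical value at α = 0.1 is 4.605.
Since 11.853 > 4.605, we reject the null hypothesis — the data do not fit the 1:2:1 ratio.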